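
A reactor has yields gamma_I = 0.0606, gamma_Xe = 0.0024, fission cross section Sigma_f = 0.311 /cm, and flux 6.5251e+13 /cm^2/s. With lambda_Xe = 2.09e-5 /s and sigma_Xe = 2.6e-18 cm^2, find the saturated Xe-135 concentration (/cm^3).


Xe_eq = (gamma_I + gamma_Xe) * Sigma_f * phi / (lambda_Xe + sigma_Xe * phi)
Numerator = (0.0606 + 0.0024) * 0.311 * 6.5251e+13 = 1.278463e+12
Denominator = 2.09e-5 + 2.6e-18 * 6.5251e+13 = 1.905526e-04
Xe_eq = 1.278463e+12 / 1.905526e-04 = 6.7092e+15 /cm^3

6.7092e+15


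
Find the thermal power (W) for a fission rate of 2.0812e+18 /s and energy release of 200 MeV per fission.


P = fission_rate * E_MeV * 1.602e-13
P = 2.0812e+18 * 200 * 1.602e-13
P = 6.6682e+07 W

6.6682e+07


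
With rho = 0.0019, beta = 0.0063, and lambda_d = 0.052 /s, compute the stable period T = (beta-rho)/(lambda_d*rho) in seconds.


T = (beta - rho) / (lambda_d * rho)
T = (0.0063 - 0.0019) / (0.052 * 0.0019)
T = 44.534 s

44.534


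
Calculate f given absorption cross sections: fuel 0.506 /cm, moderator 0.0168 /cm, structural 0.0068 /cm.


f = Sigma_a_fuel / (Sigma_a_fuel + Sigma_a_mod + Sigma_a_other)
f = 0.506 / (0.506 + 0.0168 + 0.0068)
f = 0.95544

0.95544


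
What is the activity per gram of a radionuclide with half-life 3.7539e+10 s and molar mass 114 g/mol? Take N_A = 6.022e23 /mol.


lambda = ln(2) / t_half = ln(2) / 3.7539e+10 = 1.846472e-11 /s
SA = lambda * N_A / M
SA = 1.846472e-11 * 6.022e23 / 114
SA = 9.7539e+10 Bq/g

9.7539e+10


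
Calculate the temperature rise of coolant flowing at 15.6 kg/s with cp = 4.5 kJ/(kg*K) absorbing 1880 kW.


dT = Q / (m_dot * cp)
dT = 1880 / (15.6 * 4.5)
dT = 26.781 C

26.781


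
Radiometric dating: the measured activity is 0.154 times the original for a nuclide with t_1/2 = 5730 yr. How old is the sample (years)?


lambda = ln(2) / t_half = ln(2) / 5730 = 1.209681e-04 /yr
t = -ln(A/A0) / lambda
t = -ln(0.154) / 1.209681e-04
t = 15465 yr

15465


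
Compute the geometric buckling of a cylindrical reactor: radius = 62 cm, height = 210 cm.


B^2 = (2.405/R)^2 + (pi/H)^2
B^2 = (2.405/62)^2 + (pi/210)^2
B^2 = 0.0017285 /cm^2

0.0017285


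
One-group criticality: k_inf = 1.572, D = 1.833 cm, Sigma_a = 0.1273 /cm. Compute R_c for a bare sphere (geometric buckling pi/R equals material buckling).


L^2 = D / Sigma_a = 1.833 / 0.1273 = 14.39906 cm^2
B_m^2 = (k_inf - 1) / L^2 = (1.572 - 1) / 14.39906 = 0.03972482 /cm^2
For a bare sphere: B_g = pi/R, so R_c = pi / sqrt(B_m^2)
R_c = pi / sqrt(0.03972482) = 15.762 cm

15.762


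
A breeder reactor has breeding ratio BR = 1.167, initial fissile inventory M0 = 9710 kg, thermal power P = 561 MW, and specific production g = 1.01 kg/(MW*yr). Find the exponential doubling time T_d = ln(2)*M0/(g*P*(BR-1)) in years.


Breeding gain G = BR - 1 = 1.167 - 1 = 0.167
Fissile production rate = g * P * G = 1.01 * 561 * 0.167 = 94.62387 kg/yr
T_d = ln(2) * M0 / (g * P * G)
T_d = ln(2) * 9710 / 94.62387 = 71.129 yr

71.129


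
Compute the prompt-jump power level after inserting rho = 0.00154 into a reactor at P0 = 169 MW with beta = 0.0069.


P1/P0 = beta / (beta - rho)
P1/P0 = 0.0069 / (0.0069 - 0.00154) = 1.287313
P1 = 169 * 1.287313 = 217.56 MW

217.56


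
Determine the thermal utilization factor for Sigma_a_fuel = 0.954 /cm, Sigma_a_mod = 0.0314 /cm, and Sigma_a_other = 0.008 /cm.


f = Sigma_a_fuel / (Sigma_a_fuel + Sigma_a_mod + Sigma_a_other)
f = 0.954 / (0.954 + 0.0314 + 0.008)
f = 0.96034

0.96034


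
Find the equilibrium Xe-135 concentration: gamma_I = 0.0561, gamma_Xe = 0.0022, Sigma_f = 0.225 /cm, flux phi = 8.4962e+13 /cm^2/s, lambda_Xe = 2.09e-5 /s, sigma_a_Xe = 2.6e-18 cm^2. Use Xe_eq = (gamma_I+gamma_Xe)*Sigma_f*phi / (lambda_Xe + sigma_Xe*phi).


Xe_eq = (gamma_I + gamma_Xe) * Sigma_f * phi / (lambda_Xe + sigma_Xe * phi)
Numerator = (0.0561 + 0.0022) * 0.225 * 8.4962e+13 = 1.114489e+12
Denominator = 2.09e-5 + 2.6e-18 * 8.4962e+13 = 2.418012e-04
Xe_eq = 1.114489e+12 / 2.418012e-04 = 4.6091e+15 /cm^3

4.6091e+15


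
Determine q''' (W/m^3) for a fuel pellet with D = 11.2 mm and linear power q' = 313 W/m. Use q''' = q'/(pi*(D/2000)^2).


r = D / 2 / 1000 = 11.2 / 2 / 1000 = 0.0056 m
q''' = q' / (pi * r^2)
q''' = 313 / (pi * 0.0056^2)
q''' = 3.1770e+06 W/m^3

3.1770e+06


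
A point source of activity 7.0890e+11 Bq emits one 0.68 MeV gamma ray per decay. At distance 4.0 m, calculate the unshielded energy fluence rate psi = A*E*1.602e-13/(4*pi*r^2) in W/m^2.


psi = A * E * 1.602e-13 / (4*pi*r^2)
psi = 7.0890e+11 * 0.68 * 1.602e-13 / (4*pi*4.0^2)
psi = 3.8408e-04 W/m^2

3.8408e-04


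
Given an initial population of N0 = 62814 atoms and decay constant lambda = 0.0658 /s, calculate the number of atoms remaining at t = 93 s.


N = N0 * exp(-lambda * t)
N = 62814 * exp(-0.0658 * 93)
N = 138.18

138.18


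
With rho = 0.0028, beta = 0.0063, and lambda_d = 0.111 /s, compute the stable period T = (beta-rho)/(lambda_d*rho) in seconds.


T = (beta - rho) / (lambda_d * rho)
T = (0.0063 - 0.0028) / (0.111 * 0.0028)
T = 11.261 s

11.261


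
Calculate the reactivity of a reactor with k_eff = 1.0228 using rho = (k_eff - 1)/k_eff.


rho = (k_eff - 1) / k_eff
rho = (1.0228 - 1) / 1.0228
rho = 0.022292

0.022292


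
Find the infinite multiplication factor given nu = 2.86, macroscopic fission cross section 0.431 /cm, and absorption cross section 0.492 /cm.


k_inf = nu * Sigma_f / Sigma_a
k_inf = 2.86 * 0.431 / 0.492
k_inf = 2.5054

2.5054


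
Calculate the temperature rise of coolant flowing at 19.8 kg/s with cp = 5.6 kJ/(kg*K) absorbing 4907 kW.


dT = Q / (m_dot * cp)
dT = 4907 / (19.8 * 5.6)
dT = 44.255 C

44.255


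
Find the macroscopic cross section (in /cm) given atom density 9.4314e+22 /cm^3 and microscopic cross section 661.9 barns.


Sigma = N * sigma_barns * 1e-24
Sigma = 9.4314e+22 * 661.9 * 1e-24
Sigma = 62.426 /cm

62.426


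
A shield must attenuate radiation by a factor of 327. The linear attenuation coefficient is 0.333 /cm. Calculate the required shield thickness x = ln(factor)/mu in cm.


x = ln(factor) / mu
x = ln(327) / 0.333
x = 17.387 cm

17.387


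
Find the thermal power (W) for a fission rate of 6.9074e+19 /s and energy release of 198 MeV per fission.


P = fission_rate * E_MeV * 1.602e-13
P = 6.9074e+19 * 198 * 1.602e-13
P = 2.1910e+09 W

2.1910e+09


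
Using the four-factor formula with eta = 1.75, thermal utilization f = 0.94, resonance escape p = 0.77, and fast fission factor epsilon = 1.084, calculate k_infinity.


k_inf = eta * f * p * epsilon
k_inf = 1.75 * 0.94 * 0.77 * 1.084
k_inf = 1.3730

1.3730


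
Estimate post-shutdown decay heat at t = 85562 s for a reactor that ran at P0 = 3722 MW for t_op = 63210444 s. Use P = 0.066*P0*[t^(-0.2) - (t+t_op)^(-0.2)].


P/P0 = 0.066 * [t^(-0.2) - (t + t_op)^(-0.2)]
P/P0 = 0.066 * [85562^(-0.2) - (85562 + 63210444)^(-0.2)]
P/P0 = 0.066 * [0.1031677 - 0.02752484] = 0.004992429
P = 3722 * 0.004992429 = 18.582 MW

18.582


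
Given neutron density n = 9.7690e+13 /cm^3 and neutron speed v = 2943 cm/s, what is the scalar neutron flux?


phi = n * v
phi = 9.7690e+13 * 2943
phi = 2.8750e+17 /cm^2/s

2.8750e+17


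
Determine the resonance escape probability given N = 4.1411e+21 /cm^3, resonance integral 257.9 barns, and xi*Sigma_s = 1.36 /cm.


p = exp(-N * I * 1e-24 / (xi*Sigma_s))
p = exp(-4.1411e+21 * 257.9 * 1e-24 / 1.36)
p = 0.45599

0.45599


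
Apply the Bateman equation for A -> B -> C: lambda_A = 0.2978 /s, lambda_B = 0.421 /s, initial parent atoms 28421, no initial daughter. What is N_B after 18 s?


N_B(t) = lambda_A * N_A0 / (lambda_B - lambda_A) * [exp(-lambda_A*t) - exp(-lambda_B*t)]
exp(-0.2978*18) = 0.004699026; exp(-0.421*18) = 5.115834e-04
N_B = 0.2978 * 28421 / (0.421 - 0.2978) * (0.004699026 - 5.115834e-04)
N_B = 287.68

287.68


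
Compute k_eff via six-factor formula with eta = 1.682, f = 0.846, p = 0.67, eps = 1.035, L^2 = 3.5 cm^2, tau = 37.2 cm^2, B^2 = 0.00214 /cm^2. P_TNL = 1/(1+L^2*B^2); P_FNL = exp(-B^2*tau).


k_inf = eta*f*p*eps = 1.682*0.846*0.67*1.035 = 0.9867599
P_TNL = 1/(1 + L^2*B^2) = 1/(1 + 3.5*0.00214) = 0.9925657
P_FNL = exp(-B^2*tau) = exp(-0.00214*37.2) = 0.9234783
k_eff = k_inf * P_TNL * P_FNL = 0.9867599 * 0.9925657 * 0.9234783
k_eff = 0.90448

0.90448


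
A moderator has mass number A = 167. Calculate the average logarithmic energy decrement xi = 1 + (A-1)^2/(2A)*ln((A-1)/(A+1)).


xi = 1 + (A-1)^2/(2A) * ln((A-1)/(A+1))
xi = 1 + (167-1)^2/(2*167) * ln((167-1)/(167 +1))
xi = 0.011928

0.011928


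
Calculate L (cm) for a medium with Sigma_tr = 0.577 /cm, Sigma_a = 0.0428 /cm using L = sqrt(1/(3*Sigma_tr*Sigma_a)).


D = 1 / (3 * Sigma_tr) = 1 / (3 * 0.577) = 0.5777008 cm
L = sqrt(D / Sigma_a)
L = sqrt(0.5777008 / 0.0428)
L = 3.6739 cm

3.6739


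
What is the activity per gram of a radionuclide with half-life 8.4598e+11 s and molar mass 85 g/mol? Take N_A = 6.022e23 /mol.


lambda = ln(2) / t_half = ln(2) / 8.4598e+11 = 8.193423e-13 /s
SA = lambda * N_A / M
SA = 8.193423e-13 * 6.022e23 / 85
SA = 5.8048e+09 Bq/g

5.8048e+09


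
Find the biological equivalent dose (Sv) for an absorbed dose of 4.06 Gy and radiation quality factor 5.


H = D * Q
H = 4.06 * 5
H = 20.300 Sv

20.300


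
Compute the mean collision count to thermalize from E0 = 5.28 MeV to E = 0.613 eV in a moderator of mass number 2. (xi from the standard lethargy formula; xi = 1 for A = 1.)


xi = 1 + (A-1)^2/(2A)*ln((A-1)/(A+1)) = 0.7253469 (for A = 2)
n = ln(E0/E) / xi
n = ln(5.28e6 / 0.613) / 0.7253469
n = ln(8.613377e+06) / 0.7253469 = 22.015

22.015


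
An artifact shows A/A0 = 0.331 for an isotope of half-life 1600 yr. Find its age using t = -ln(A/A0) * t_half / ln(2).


lambda = ln(2) / t_half = ln(2) / 1600 = 4.332170e-04 /yr
t = -ln(A/A0) / lambda
t = -ln(0.331) / 4.332170e-04
t = 2552.2 yr

2552.2


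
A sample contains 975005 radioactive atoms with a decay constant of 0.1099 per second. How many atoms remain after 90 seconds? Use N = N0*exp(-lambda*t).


N = N0 * exp(-lambda * t)
N = 975005 * exp(-0.1099 * 90)
N = 49.363

49.363


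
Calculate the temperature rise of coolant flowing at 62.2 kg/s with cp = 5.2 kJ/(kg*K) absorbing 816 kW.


dT = Q / (m_dot * cp)
dT = 816 / (62.2 * 5.2)
dT = 2.5229 C

2.5229


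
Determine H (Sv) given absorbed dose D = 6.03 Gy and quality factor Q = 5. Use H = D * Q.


H = D * Q
H = 6.03 * 5
H = 30.150 Sv

30.150


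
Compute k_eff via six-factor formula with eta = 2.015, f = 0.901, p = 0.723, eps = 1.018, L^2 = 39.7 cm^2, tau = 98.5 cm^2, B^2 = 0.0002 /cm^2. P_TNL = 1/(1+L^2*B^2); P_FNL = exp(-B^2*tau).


k_inf = eta*f*p*eps = 2.015*0.901*0.723*1.018 = 1.336244
P_TNL = 1/(1 + L^2*B^2) = 1/(1 + 39.7*0.0002) = 0.9921225
P_FNL = exp(-B^2*tau) = exp(-0.0002*98.5) = 0.9804928
k_eff = k_inf * P_TNL * P_FNL = 1.336244 * 0.9921225 * 0.9804928
k_eff = 1.2999

1.2999


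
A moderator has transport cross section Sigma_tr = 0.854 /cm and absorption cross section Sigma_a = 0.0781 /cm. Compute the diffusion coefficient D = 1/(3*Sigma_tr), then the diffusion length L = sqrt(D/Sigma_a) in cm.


D = 1 / (3 * Sigma_tr) = 1 / (3 * 0.854) = 0.3903201 cm
L = sqrt(D / Sigma_a)
L = sqrt(0.3903201 / 0.0781)
L = 2.2356 cm

2.2356


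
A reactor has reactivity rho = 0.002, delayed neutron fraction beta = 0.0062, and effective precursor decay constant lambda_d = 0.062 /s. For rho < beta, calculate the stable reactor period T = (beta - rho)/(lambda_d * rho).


T = (beta - rho) / (lambda_d * rho)
T = (0.0062 - 0.002) / (0.062 * 0.002)
T = 33.871 s

33.871


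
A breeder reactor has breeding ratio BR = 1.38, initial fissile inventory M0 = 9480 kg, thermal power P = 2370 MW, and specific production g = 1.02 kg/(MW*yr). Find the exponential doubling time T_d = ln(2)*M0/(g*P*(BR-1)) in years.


Breeding gain G = BR - 1 = 1.38 - 1 = 0.38
Fissile production rate = g * P * G = 1.02 * 2370 * 0.38 = 918.612 kg/yr
T_d = ln(2) * M0 / (g * P * G)
T_d = ln(2) * 9480 / 918.612 = 7.1532 yr

7.1532


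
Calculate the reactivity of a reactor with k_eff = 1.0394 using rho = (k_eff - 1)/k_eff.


rho = (k_eff - 1) / k_eff
rho = (1.0394 - 1) / 1.0394
rho = 0.037906

0.037906


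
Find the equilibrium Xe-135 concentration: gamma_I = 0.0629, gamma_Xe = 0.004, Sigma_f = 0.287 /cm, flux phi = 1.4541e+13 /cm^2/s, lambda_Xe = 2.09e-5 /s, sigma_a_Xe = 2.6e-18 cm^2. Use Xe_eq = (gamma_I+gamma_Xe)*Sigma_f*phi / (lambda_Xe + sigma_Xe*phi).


Xe_eq = (gamma_I + gamma_Xe) * Sigma_f * phi / (lambda_Xe + sigma_Xe * phi)
Numerator = (0.0629 + 0.004) * 0.287 * 1.4541e+13 = 2.791916e+11
Denominator = 2.09e-5 + 2.6e-18 * 1.4541e+13 = 5.870660e-05
Xe_eq = 2.791916e+11 / 5.870660e-05 = 4.7557e+15 /cm^3

4.7557e+15


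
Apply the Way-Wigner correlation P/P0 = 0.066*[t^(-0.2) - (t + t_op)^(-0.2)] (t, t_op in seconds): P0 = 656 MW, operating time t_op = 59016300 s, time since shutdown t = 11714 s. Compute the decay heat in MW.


P/P0 = 0.066 * [t^(-0.2) - (t + t_op)^(-0.2)]
P/P0 = 0.066 * [11714^(-0.2) - (11714 + 59016300)^(-0.2)]
P/P0 = 0.066 * [0.1535532 - 0.02791183] = 0.008292330
P = 656 * 0.008292330 = 5.4398 MW

5.4398


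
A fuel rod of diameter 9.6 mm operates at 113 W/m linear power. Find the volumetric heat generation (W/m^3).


r = D / 2 / 1000 = 9.6 / 2 / 1000 = 0.0048 m
q''' = q' / (pi * r^2)
q''' = 113 / (pi * 0.0048^2)
q''' = 1.5612e+06 W/m^3

1.5612e+06


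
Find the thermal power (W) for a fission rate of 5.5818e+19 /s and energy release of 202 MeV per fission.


P = fission_rate * E_MeV * 1.602e-13
P = 5.5818e+19 * 202 * 1.602e-13
P = 1.8063e+09 W

1.8063e+09


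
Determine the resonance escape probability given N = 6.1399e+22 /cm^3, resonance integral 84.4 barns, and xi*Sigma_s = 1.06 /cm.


p = exp(-N * I * 1e-24 / (xi*Sigma_s))
p = exp(-6.1399e+22 * 84.4 * 1e-24 / 1.06)
p = 0.0075308

0.0075308


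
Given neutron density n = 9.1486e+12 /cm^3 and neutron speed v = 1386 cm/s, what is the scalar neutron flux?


phi = n * v
phi = 9.1486e+12 * 1386
phi = 1.2680e+16 /cm^2/s

1.2680e+16


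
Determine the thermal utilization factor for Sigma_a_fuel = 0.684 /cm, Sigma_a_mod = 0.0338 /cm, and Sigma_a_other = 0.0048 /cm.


f = Sigma_a_fuel / (Sigma_a_fuel + Sigma_a_mod + Sigma_a_other)
f = 0.684 / (0.684 + 0.0338 + 0.0048)
f = 0.94658

0.94658


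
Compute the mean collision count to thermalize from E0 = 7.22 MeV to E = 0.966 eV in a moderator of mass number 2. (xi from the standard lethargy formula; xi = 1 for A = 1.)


xi = 1 + (A-1)^2/(2A)*ln((A-1)/(A+1)) = 0.7253469 (for A = 2)
n = ln(E0/E) / xi
n = ln(7.22e6 / 0.966) / 0.7253469
n = ln(7.474120e+06) / 0.7253469 = 21.820

21.820


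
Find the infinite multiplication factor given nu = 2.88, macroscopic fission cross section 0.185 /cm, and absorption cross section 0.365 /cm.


k_inf = nu * Sigma_f / Sigma_a
k_inf = 2.88 * 0.185 / 0.365
k_inf = 1.4597

1.4597


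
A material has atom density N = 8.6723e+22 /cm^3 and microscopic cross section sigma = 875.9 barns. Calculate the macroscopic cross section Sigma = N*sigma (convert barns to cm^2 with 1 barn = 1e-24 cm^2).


Sigma = N * sigma_barns * 1e-24
Sigma = 8.6723e+22 * 875.9 * 1e-24
Sigma = 75.961 /cm

75.961


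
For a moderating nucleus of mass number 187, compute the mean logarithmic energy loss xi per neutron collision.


xi = 1 + (A-1)^2/(2A) * ln((A-1)/(A+1))
xi = 1 + (187-1)^2/(2*187) * ln((187-1)/(187 +1))
xi = 0.010657

0.010657


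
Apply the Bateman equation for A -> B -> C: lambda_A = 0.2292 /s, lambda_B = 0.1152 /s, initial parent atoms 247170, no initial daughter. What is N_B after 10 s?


N_B(t) = lambda_A * N_A0 / (lambda_B - lambda_A) * [exp(-lambda_A*t) - exp(-lambda_B*t)]
exp(-0.2292*10) = 0.1010641; exp(-0.1152*10) = 0.3160041
N_B = 0.2292 * 247170 / (0.1152 - 0.2292) * (0.1010641 - 0.3160041)
N_B = 106813

106813


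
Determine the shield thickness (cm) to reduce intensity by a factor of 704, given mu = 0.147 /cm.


x = ln(factor) / mu
x = ln(704) / 0.147
x = 44.604 cm

44.604


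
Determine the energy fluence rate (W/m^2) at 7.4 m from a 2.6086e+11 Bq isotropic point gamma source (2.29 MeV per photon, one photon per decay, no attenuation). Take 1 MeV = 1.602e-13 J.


psi = A * E * 1.602e-13 / (4*pi*r^2)
psi = 2.6086e+11 * 2.29 * 1.602e-13 / (4*pi*7.4^2)
psi = 1.3907e-04 W/m^2

1.3907e-04


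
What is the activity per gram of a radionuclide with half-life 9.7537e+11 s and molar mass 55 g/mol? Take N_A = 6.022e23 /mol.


lambda = ln(2) / t_half = ln(2) / 9.7537e+11 = 7.106505e-13 /s
SA = lambda * N_A / M
SA = 7.106505e-13 * 6.022e23 / 55
SA = 7.7810e+09 Bq/g

7.7810e+09


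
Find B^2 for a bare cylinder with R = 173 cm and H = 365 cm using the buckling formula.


B^2 = (2.405/R)^2 + (pi/H)^2
B^2 = (2.405/173)^2 + (pi/365)^2
B^2 = 2.6734e-04 /cm^2

2.6734e-04


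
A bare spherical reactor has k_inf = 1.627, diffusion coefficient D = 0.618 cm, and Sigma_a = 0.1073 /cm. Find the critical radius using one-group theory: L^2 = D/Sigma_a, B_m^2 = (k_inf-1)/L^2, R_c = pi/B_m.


L^2 = D / Sigma_a = 0.618 / 0.1073 = 5.759553 cm^2
B_m^2 = (k_inf - 1) / L^2 = (1.627 - 1) / 5.759553 = 0.1088626 /cm^2
For a bare sphere: B_g = pi/R, so R_c = pi / sqrt(B_m^2)
R_c = pi / sqrt(0.1088626) = 9.5216 cm

9.5216


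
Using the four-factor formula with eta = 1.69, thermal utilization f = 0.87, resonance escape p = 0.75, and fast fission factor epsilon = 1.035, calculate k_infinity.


k_inf = eta * f * p * epsilon
k_inf = 1.69 * 0.87 * 0.75 * 1.035
k_inf = 1.1413

1.1413


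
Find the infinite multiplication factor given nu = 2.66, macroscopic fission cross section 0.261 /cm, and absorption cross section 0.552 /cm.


k_inf = nu * Sigma_f / Sigma_a
k_inf = 2.66 * 0.261 / 0.552
k_inf = 1.2577

1.2577


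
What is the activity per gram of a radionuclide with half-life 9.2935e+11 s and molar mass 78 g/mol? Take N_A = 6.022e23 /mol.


lambda = ln(2) / t_half = ln(2) / 9.2935e+11 = 7.458408e-13 /s
SA = lambda * N_A / M
SA = 7.458408e-13 * 6.022e23 / 78
SA = 5.7583e+09 Bq/g

5.7583e+09


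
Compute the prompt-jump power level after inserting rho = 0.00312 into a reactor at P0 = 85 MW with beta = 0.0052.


P1/P0 = beta / (beta - rho)
P1/P0 = 0.0052 / (0.0052 - 0.00312) = 2.500000
P1 = 85 * 2.500000 = 212.50 MW

212.50


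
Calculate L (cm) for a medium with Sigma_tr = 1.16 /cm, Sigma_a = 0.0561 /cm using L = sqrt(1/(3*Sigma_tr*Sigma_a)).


D = 1 / (3 * Sigma_tr) = 1 / (3 * 1.16) = 0.2873563 cm
L = sqrt(D / Sigma_a)
L = sqrt(0.2873563 / 0.0561)
L = 2.2632 cm

2.2632


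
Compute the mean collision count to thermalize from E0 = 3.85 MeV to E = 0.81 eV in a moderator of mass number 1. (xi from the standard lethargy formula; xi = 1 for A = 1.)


xi = 1 + (A-1)^2/(2A)*ln((A-1)/(A+1)) = 1 (for A = 1)
n = ln(E0/E) / xi
n = ln(3.85e6 / 0.81) / 1
n = ln(4.753086e+06) / 1 = 15.374

15.374


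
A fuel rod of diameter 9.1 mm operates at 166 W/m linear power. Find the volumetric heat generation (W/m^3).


r = D / 2 / 1000 = 9.1 / 2 / 1000 = 0.00455 m
q''' = q' / (pi * r^2)
q''' = 166 / (pi * 0.00455^2)
q''' = 2.5523e+06 W/m^3

2.5523e+06


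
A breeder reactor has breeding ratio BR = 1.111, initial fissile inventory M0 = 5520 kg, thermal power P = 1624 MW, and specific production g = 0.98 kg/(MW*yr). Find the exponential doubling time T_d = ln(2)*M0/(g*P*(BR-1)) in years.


Breeding gain G = BR - 1 = 1.111 - 1 = 0.111
Fissile production rate = g * P * G = 0.98 * 1624 * 0.111 = 176.65872 kg/yr
T_d = ln(2) * M0 / (g * P * G)
T_d = ln(2) * 5520 / 176.65872 = 21.659 yr

21.659


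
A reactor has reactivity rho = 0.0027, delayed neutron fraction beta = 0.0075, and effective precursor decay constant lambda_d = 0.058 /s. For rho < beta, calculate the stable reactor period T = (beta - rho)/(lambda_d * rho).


T = (beta - rho) / (lambda_d * rho)
T = (0.0075 - 0.0027) / (0.058 * 0.0027)
T = 30.651 s

30.651


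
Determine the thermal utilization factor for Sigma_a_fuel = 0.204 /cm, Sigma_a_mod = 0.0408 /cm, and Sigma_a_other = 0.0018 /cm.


f = Sigma_a_fuel / (Sigma_a_fuel + Sigma_a_mod + Sigma_a_other)
f = 0.204 / (0.204 + 0.0408 + 0.0018)
f = 0.82725

0.82725


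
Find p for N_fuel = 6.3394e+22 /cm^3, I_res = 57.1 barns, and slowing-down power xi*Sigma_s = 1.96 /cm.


p = exp(-N * I * 1e-24 / (xi*Sigma_s))
p = exp(-6.3394e+22 * 57.1 * 1e-24 / 1.96)
p = 0.15774

0.15774


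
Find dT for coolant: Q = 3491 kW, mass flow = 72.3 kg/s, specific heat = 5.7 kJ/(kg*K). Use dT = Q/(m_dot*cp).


dT = Q / (m_dot * cp)
dT = 3491 / (72.3 * 5.7)
dT = 8.4710 C

8.4710


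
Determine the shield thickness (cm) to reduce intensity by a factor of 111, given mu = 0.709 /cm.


x = ln(factor) / mu
x = ln(111) / 0.709
x = 6.6425 cm

6.6425


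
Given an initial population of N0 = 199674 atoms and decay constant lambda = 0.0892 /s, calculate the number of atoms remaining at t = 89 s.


N = N0 * exp(-lambda * t)
N = 199674 * exp(-0.0892 * 89)
N = 71.211

71.211


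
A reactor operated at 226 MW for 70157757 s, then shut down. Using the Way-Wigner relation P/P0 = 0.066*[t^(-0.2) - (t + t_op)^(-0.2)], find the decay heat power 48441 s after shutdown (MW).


P/P0 = 0.066 * [t^(-0.2) - (t + t_op)^(-0.2)]
P/P0 = 0.066 * [48441^(-0.2) - (48441 + 70157757)^(-0.2)]
P/P0 = 0.066 * [0.1155999 - 0.02696031] = 0.005850213
P = 226 * 0.005850213 = 1.3221 MW

1.3221


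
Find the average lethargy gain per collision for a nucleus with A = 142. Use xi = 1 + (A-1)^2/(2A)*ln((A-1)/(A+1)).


xi = 1 + (A-1)^2/(2A) * ln((A-1)/(A+1))
xi = 1 + (142-1)^2/(2*142) * ln((142-1)/(142 +1))
xi = 0.014019

0.014019


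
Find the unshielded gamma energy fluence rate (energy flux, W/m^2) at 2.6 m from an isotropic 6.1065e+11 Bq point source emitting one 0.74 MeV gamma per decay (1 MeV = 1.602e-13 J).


psi = A * E * 1.602e-13 / (4*pi*r^2)
psi = 6.1065e+11 * 0.74 * 1.602e-13 / (4*pi*2.6^2)
psi = 8.5218e-04 W/m^2

8.5218e-04


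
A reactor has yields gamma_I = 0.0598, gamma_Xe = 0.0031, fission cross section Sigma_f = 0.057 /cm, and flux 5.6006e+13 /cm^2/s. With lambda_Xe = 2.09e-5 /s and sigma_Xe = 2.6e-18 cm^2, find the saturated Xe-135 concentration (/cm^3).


Xe_eq = (gamma_I + gamma_Xe) * Sigma_f * phi / (lambda_Xe + sigma_Xe * phi)
Numerator = (0.0598 + 0.0031) * 0.057 * 5.6006e+13 = 2.007983e+11
Denominator = 2.09e-5 + 2.6e-18 * 5.6006e+13 = 1.665156e-04
Xe_eq = 2.007983e+11 / 1.665156e-04 = 1.2059e+15 /cm^3

1.2059e+15


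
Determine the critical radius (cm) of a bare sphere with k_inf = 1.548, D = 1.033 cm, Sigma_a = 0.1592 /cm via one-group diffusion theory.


L^2 = D / Sigma_a = 1.033 / 0.1592 = 6.488693 cm^2
B_m^2 = (k_inf - 1) / L^2 = (1.548 - 1) / 6.488693 = 0.08445460 /cm^2
For a bare sphere: B_g = pi/R, so R_c = pi / sqrt(B_m^2)
R_c = pi / sqrt(0.08445460) = 10.810 cm

10.810


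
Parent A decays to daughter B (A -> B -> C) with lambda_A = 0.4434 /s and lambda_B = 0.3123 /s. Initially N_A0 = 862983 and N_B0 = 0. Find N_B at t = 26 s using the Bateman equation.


N_B(t) = lambda_A * N_A0 / (lambda_B - lambda_A) * [exp(-lambda_A*t) - exp(-lambda_B*t)]
exp(-0.4434*26) = 9.846446e-06; exp(-0.3123*26) = 2.975882e-04
N_B = 0.4434 * 862983 / (0.3123 - 0.4434) * (9.846446e-06 - 2.975882e-04)
N_B = 839.84

839.84


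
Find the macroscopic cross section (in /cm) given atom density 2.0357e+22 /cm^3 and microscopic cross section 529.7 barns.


Sigma = N * sigma_barns * 1e-24
Sigma = 2.0357e+22 * 529.7 * 1e-24
Sigma = 10.783 /cm

10.783


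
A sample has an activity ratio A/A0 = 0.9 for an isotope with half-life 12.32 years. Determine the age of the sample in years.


lambda = ln(2) / t_half = ln(2) / 12.32 = 0.05626195 /yr
t = -ln(A/A0) / lambda
t = -ln(0.9) / 0.05626195
t = 1.8727 yr

1.8727


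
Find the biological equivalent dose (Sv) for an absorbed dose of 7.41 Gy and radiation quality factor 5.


H = D * Q
H = 7.41 * 5
H = 37.050 Sv

37.050


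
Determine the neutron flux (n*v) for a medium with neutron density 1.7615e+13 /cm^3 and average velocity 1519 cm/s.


phi = n * v
phi = 1.7615e+13 * 1519
phi = 2.6757e+16 /cm^2/s

2.6757e+16


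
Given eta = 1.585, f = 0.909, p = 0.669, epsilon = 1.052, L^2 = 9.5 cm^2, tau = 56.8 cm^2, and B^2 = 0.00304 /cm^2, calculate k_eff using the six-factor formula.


k_inf = eta*f*p*eps = 1.585*0.909*0.669*1.052 = 1.013993
P_TNL = 1/(1 + L^2*B^2) = 1/(1 + 9.5*0.00304) = 0.9719306
P_FNL = exp(-B^2*tau) = exp(-0.00304*56.8) = 0.8414136
k_eff = k_inf * P_TNL * P_FNL = 1.013993 * 0.9719306 * 0.8414136
k_eff = 0.82924

0.82924


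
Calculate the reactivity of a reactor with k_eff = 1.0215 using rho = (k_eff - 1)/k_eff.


rho = (k_eff - 1) / k_eff
rho = (1.0215 - 1) / 1.0215
rho = 0.021047

0.021047


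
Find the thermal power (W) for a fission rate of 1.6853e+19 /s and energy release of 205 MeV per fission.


P = fission_rate * E_MeV * 1.602e-13
P = 1.6853e+19 * 205 * 1.602e-13
P = 5.5347e+08 W

5.5347e+08


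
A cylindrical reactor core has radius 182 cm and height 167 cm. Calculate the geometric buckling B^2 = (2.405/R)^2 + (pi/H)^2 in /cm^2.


B^2 = (2.405/R)^2 + (pi/H)^2
B^2 = (2.405/182)^2 + (pi/167)^2
B^2 = 5.2851e-04 /cm^2

5.2851e-04


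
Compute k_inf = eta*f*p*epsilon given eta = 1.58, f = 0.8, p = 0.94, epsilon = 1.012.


k_inf = eta * f * p * epsilon
k_inf = 1.58 * 0.8 * 0.94 * 1.012
k_inf = 1.2024

1.2024


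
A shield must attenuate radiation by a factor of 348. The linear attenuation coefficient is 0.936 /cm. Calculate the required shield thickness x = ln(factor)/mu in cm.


x = ln(factor) / mu
x = ln(348) / 0.936
x = 6.2524 cm

6.2524


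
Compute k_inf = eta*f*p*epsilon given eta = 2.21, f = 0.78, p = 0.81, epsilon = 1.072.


k_inf = eta * f * p * epsilon
k_inf = 2.21 * 0.78 * 0.81 * 1.072
k_inf = 1.4968

1.4968


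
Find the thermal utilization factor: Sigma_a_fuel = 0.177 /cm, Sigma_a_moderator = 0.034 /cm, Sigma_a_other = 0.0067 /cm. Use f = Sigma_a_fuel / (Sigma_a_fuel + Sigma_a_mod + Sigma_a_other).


f = Sigma_a_fuel / (Sigma_a_fuel + Sigma_a_mod + Sigma_a_other)
f = 0.177 / (0.177 + 0.034 + 0.0067)
f = 0.81305

0.81305


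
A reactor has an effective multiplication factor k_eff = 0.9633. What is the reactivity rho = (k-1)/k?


rho = (k_eff - 1) / k_eff
rho = (0.9633 - 1) / 0.9633
rho = -0.038098

-0.038098


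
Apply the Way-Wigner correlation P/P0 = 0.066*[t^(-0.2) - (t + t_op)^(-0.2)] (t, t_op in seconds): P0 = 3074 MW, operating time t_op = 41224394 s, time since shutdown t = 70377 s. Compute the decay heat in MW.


P/P0 = 0.066 * [t^(-0.2) - (t + t_op)^(-0.2)]
P/P0 = 0.066 * [70377^(-0.2) - (70377 + 41224394)^(-0.2)]
P/P0 = 0.066 * [0.1072788 - 0.02997927] = 0.005101769
P = 3074 * 0.005101769 = 15.683 MW

15.683


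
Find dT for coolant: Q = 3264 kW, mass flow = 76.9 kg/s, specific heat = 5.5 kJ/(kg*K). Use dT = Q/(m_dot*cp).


dT = Q / (m_dot * cp)
dT = 3264 / (76.9 * 5.5)
dT = 7.7172 C

7.7172


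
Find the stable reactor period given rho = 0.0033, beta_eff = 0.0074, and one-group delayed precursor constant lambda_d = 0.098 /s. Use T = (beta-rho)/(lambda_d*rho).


T = (beta - rho) / (lambda_d * rho)
T = (0.0074 - 0.0033) / (0.098 * 0.0033)
T = 12.678 s

12.678


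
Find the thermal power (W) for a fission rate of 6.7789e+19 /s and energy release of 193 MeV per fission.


P = fission_rate * E_MeV * 1.602e-13
P = 6.7789e+19 * 193 * 1.602e-13
P = 2.0959e+09 W

2.0959e+09


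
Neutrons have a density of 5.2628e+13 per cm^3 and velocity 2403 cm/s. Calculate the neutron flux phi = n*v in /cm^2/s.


phi = n * v
phi = 5.2628e+13 * 2403
phi = 1.2647e+17 /cm^2/s

1.2647e+17


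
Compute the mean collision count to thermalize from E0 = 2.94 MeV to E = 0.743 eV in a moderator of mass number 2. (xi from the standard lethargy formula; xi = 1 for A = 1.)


xi = 1 + (A-1)^2/(2A)*ln((A-1)/(A+1)) = 0.7253469 (for A = 2)
n = ln(E0/E) / xi
n = ln(2.94e6 / 0.743) / 0.7253469
n = ln(3.956931e+06) / 0.7253469 = 20.943

20.943


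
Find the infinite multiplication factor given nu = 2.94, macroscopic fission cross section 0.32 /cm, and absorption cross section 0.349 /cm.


k_inf = nu * Sigma_f / Sigma_a
k_inf = 2.94 * 0.32 / 0.349
k_inf = 2.6957

2.6957


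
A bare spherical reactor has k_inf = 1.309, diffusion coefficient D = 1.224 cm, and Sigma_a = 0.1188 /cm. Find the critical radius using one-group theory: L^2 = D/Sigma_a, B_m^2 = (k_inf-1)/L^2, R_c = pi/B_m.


L^2 = D / Sigma_a = 1.224 / 0.1188 = 10.30303 cm^2
B_m^2 = (k_inf - 1) / L^2 = (1.309 - 1) / 10.30303 = 0.02999118 /cm^2
For a bare sphere: B_g = pi/R, so R_c = pi / sqrt(B_m^2)
R_c = pi / sqrt(0.02999118) = 18.141 cm

18.141


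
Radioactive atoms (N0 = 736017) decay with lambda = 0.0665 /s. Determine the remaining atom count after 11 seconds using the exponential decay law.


N = N0 * exp(-lambda * t)
N = 736017 * exp(-0.0665 * 11)
N = 354162

354162


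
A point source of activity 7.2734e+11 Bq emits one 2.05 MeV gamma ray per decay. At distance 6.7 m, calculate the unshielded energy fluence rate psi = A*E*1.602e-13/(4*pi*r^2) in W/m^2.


psi = A * E * 1.602e-13 / (4*pi*r^2)
psi = 7.2734e+11 * 2.05 * 1.602e-13 / (4*pi*6.7^2)
psi = 4.2344e-04 W/m^2

4.2344e-04


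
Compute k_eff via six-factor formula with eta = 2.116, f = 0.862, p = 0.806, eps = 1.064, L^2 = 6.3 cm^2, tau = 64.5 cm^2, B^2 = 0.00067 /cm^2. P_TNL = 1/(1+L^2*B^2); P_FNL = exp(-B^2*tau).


k_inf = eta*f*p*eps = 2.116*0.862*0.806*1.064 = 1.564226
P_TNL = 1/(1 + L^2*B^2) = 1/(1 + 6.3*0.00067) = 0.9957967
P_FNL = exp(-B^2*tau) = exp(-0.00067*64.5) = 0.9577055
k_eff = k_inf * P_TNL * P_FNL = 1.564226 * 0.9957967 * 0.9577055
k_eff = 1.4918

1.4918


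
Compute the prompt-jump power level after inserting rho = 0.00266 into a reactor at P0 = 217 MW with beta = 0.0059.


P1/P0 = beta / (beta - rho)
P1/P0 = 0.0059 / (0.0059 - 0.00266) = 1.820988
P1 = 217 * 1.820988 = 395.15 MW

395.15


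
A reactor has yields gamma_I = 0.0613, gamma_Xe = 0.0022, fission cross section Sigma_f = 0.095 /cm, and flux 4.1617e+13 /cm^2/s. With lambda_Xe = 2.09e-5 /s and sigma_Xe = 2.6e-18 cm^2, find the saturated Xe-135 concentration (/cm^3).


Xe_eq = (gamma_I + gamma_Xe) * Sigma_f * phi / (lambda_Xe + sigma_Xe * phi)
Numerator = (0.0613 + 0.0022) * 0.095 * 4.1617e+13 = 2.510546e+11
Denominator = 2.09e-5 + 2.6e-18 * 4.1617e+13 = 1.291042e-04
Xe_eq = 2.510546e+11 / 1.291042e-04 = 1.9446e+15 /cm^3

1.9446e+15


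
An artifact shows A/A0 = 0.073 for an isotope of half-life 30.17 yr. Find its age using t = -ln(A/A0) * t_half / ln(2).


lambda = ln(2) / t_half = ln(2) / 30.17 = 0.02297472 /yr
t = -ln(A/A0) / lambda
t = -ln(0.073) / 0.02297472
t = 113.92 yr

113.92


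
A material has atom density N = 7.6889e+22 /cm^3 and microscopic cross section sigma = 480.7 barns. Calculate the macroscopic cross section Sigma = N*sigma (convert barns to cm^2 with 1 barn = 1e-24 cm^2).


Sigma = N * sigma_barns * 1e-24
Sigma = 7.6889e+22 * 480.7 * 1e-24
Sigma = 36.961 /cm

36.961


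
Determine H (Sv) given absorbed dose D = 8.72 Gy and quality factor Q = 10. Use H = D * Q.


H = D * Q
H = 8.72 * 10
H = 87.200 Sv

87.200


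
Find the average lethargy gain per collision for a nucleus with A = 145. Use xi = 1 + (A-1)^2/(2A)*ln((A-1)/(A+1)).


xi = 1 + (A-1)^2/(2A) * ln((A-1)/(A+1))
xi = 1 + (145-1)^2/(2*145) * ln((145-1)/(145 +1))
xi = 0.013730

0.013730


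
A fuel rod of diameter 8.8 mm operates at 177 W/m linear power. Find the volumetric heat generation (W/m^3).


r = D / 2 / 1000 = 8.8 / 2 / 1000 = 0.0044 m
q''' = q' / (pi * r^2)
q''' = 177 / (pi * 0.0044^2)
q''' = 2.9102e+06 W/m^3

2.9102e+06


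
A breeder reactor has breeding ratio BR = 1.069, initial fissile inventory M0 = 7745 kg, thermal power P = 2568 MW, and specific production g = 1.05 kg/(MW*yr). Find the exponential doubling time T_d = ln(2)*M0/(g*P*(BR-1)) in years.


Breeding gain G = BR - 1 = 1.069 - 1 = 0.069
Fissile production rate = g * P * G = 1.05 * 2568 * 0.069 = 186.0516 kg/yr
T_d = ln(2) * M0 / (g * P * G)
T_d = ln(2) * 7745 / 186.0516 = 28.854 yr

28.854


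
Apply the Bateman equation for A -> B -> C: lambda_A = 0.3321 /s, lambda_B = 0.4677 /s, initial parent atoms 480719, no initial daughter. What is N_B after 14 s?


N_B(t) = lambda_A * N_A0 / (lambda_B - lambda_A) * [exp(-lambda_A*t) - exp(-lambda_B*t)]
exp(-0.3321*14) = 0.009567341; exp(-0.4677*14) = 0.001433265
N_B = 0.3321 * 480719 / (0.4677 - 0.3321) * (0.009567341 - 0.001433265)
N_B = 9576.5

9576.5


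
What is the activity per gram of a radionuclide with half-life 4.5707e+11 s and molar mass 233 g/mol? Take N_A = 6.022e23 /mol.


lambda = ln(2) / t_half = ln(2) / 4.5707e+11 = 1.516501e-12 /s
SA = lambda * N_A / M
SA = 1.516501e-12 * 6.022e23 / 233
SA = 3.9195e+09 Bq/g

3.9195e+09


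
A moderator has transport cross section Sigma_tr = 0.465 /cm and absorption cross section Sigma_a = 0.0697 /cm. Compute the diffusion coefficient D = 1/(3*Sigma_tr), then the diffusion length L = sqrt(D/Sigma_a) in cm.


D = 1 / (3 * Sigma_tr) = 1 / (3 * 0.465) = 0.7168459 cm
L = sqrt(D / Sigma_a)
L = sqrt(0.7168459 / 0.0697)
L = 3.2070 cm

3.2070


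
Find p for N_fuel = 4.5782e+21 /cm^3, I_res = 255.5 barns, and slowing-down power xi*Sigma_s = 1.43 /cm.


p = exp(-N * I * 1e-24 / (xi*Sigma_s))
p = exp(-4.5782e+21 * 255.5 * 1e-24 / 1.43)
p = 0.44132

0.44132


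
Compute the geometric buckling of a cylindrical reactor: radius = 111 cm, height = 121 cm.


B^2 = (2.405/R)^2 + (pi/H)^2
B^2 = (2.405/111)^2 + (pi/121)^2
B^2 = 0.0011436 /cm^2

0.0011436


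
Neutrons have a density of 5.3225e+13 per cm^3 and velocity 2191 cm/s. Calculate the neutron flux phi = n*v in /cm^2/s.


phi = n * v
phi = 5.3225e+13 * 2191
phi = 1.1662e+17 /cm^2/s

1.1662e+17


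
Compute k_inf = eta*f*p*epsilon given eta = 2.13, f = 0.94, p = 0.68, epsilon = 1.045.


k_inf = eta * f * p * epsilon
k_inf = 2.13 * 0.94 * 0.68 * 1.045
k_inf = 1.4228

1.4228


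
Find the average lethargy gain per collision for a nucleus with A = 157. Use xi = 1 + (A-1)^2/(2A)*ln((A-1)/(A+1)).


xi = 1 + (A-1)^2/(2A) * ln((A-1)/(A+1))
xi = 1 + (157-1)^2/(2*157) * ln((157-1)/(157 +1))
xi = 0.012685

0.012685


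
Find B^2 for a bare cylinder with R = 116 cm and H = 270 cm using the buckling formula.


B^2 = (2.405/R)^2 + (pi/H)^2
B^2 = (2.405/116)^2 + (pi/270)^2
B^2 = 5.6523e-04 /cm^2

5.6523e-04


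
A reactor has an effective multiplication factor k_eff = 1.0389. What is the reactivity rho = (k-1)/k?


rho = (k_eff - 1) / k_eff
rho = (1.0389 - 1) / 1.0389
rho = 0.037443

0.037443


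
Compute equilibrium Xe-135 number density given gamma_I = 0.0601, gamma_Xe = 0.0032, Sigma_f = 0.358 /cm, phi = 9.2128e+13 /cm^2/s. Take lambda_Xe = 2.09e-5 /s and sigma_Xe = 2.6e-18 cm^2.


Xe_eq = (gamma_I + gamma_Xe) * Sigma_f * phi / (lambda_Xe + sigma_Xe * phi)
Numerator = (0.0601 + 0.0032) * 0.358 * 9.2128e+13 = 2.087749e+12
Denominator = 2.09e-5 + 2.6e-18 * 9.2128e+13 = 2.604328e-04
Xe_eq = 2.087749e+12 / 2.604328e-04 = 8.0165e+15 /cm^3

8.0165e+15


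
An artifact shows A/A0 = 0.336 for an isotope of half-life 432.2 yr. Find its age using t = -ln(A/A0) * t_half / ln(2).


lambda = ln(2) / t_half = ln(2) / 432.2 = 0.001603765 /yr
t = -ln(A/A0) / lambda
t = -ln(0.336) / 0.001603765
t = 680.05 yr

680.05


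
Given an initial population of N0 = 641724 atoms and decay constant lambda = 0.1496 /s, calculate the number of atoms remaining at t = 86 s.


N = N0 * exp(-lambda * t)
N = 641724 * exp(-0.1496 * 86)
N = 1.6592

1.6592


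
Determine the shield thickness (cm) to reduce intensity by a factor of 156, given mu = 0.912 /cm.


x = ln(factor) / mu
x = ln(156) / 0.912
x = 5.5371 cm

5.5371


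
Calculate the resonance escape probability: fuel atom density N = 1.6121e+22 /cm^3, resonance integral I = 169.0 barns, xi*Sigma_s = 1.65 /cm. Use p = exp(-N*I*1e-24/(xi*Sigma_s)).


p = exp(-N * I * 1e-24 / (xi*Sigma_s))
p = exp(-1.6121e+22 * 169.0 * 1e-24 / 1.65)
p = 0.19182

0.19182


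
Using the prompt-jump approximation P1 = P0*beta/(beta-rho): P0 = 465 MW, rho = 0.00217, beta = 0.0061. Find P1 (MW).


P1/P0 = beta / (beta - rho)
P1/P0 = 0.0061 / (0.0061 - 0.00217) = 1.552163
P1 = 465 * 1.552163 = 721.76 MW

721.76


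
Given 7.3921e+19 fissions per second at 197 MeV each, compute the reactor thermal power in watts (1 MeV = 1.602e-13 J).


P = fission_rate * E_MeV * 1.602e-13
P = 7.3921e+19 * 197 * 1.602e-13
P = 2.3329e+09 W

2.3329e+09


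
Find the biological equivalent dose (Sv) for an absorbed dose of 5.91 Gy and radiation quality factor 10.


H = D * Q
H = 5.91 * 10
H = 59.100 Sv

59.100


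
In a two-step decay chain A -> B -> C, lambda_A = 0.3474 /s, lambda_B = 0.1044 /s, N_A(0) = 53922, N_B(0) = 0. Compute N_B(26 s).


N_B(t) = lambda_A * N_A0 / (lambda_B - lambda_A) * [exp(-lambda_A*t) - exp(-lambda_B*t)]
exp(-0.3474*26) = 1.194754e-04; exp(-0.1044*26) = 0.06624469
N_B = 0.3474 * 53922 / (0.1044 - 0.3474) * (1.194754e-04 - 0.06624469)
N_B = 5097.5

5097.5


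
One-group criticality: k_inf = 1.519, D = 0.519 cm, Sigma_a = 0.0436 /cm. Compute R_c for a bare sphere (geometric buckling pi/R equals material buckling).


L^2 = D / Sigma_a = 0.519 / 0.0436 = 11.90367 cm^2
B_m^2 = (k_inf - 1) / L^2 = (1.519 - 1) / 11.90367 = 0.04360000 /cm^2
For a bare sphere: B_g = pi/R, so R_c = pi / sqrt(B_m^2)
R_c = pi / sqrt(0.04360000) = 15.046 cm

15.046


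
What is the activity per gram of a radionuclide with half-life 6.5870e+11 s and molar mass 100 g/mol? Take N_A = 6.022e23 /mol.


lambda = ln(2) / t_half = ln(2) / 6.5870e+11 = 1.052296e-12 /s
SA = lambda * N_A / M
SA = 1.052296e-12 * 6.022e23 / 100
SA = 6.3369e+09 Bq/g

6.3369e+09


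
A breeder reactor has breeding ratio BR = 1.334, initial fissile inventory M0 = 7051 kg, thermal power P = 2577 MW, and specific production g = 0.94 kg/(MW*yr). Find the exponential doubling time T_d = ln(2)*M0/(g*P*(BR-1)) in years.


Breeding gain G = BR - 1 = 1.334 - 1 = 0.334
Fissile production rate = g * P * G = 0.94 * 2577 * 0.334 = 809.07492 kg/yr
T_d = ln(2) * M0 / (g * P * G)
T_d = ln(2) * 7051 / 809.07492 = 6.0407 yr

6.0407


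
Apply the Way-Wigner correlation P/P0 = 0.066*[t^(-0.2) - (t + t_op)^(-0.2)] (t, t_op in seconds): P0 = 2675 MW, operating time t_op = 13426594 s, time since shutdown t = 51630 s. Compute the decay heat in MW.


P/P0 = 0.066 * [t^(-0.2) - (t + t_op)^(-0.2)]
P/P0 = 0.066 * [51630^(-0.2) - (51630 + 13426594)^(-0.2)]
P/P0 = 0.066 * [0.1141352 - 0.03750364] = 0.005057683
P = 2675 * 0.005057683 = 13.529 MW

13.529


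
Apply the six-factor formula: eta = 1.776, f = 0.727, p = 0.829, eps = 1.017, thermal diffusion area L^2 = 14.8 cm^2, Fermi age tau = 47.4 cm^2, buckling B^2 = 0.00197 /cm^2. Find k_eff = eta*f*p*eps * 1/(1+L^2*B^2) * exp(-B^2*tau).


k_inf = eta*f*p*eps = 1.776*0.727*0.829*1.017 = 1.088561
P_TNL = 1/(1 + L^2*B^2) = 1/(1 + 14.8*0.00197) = 0.9716700
P_FNL = exp(-B^2*tau) = exp(-0.00197*47.4) = 0.9108491
k_eff = k_inf * P_TNL * P_FNL = 1.088561 * 0.9716700 * 0.9108491
k_eff = 0.96343

0.96343


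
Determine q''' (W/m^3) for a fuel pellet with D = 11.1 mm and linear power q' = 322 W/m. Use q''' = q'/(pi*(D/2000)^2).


r = D / 2 / 1000 = 11.1 / 2 / 1000 = 0.00555 m
q''' = q' / (pi * r^2)
q''' = 322 / (pi * 0.00555^2)
q''' = 3.3275e+06 W/m^3

3.3275e+06


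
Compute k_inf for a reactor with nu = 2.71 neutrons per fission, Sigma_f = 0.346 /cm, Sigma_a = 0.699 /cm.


k_inf = nu * Sigma_f / Sigma_a
k_inf = 2.71 * 0.346 / 0.699
k_inf = 1.3414

1.3414


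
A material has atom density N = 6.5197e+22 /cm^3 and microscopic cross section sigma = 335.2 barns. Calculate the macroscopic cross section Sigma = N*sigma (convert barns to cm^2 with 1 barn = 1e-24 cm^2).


Sigma = N * sigma_barns * 1e-24
Sigma = 6.5197e+22 * 335.2 * 1e-24
Sigma = 21.854 /cm

21.854
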